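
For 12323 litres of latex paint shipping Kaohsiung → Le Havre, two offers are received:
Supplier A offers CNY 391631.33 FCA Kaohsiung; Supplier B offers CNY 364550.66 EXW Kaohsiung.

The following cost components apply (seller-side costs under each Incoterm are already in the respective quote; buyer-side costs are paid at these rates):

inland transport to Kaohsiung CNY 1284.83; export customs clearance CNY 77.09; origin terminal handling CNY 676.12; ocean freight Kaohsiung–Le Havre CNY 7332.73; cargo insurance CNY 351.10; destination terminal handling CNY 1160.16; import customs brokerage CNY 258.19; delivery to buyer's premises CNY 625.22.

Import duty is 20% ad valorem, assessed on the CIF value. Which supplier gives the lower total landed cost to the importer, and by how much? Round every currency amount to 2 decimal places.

Supplier B is cheaper by CNY 30862.50

Supplier A (FCA):
CIF value = FCA price + origin terminal + freight + insurance = 391631.33 + 676.12 + 7332.73 + 351.10 = 399991.28
Import duty = 399991.28 × 20% = 79998.26
Buyer bears (A): 676.12 + 7332.73 + 351.10 + 1160.16 + 258.19 + 625.22 = 10403.52
Landed cost (A) = invoice 391631.33 + 10403.52 + duty 79998.26 = 482033.11
Supplier B (EXW):
CIF value = EXW price + inland to port + export clearance + origin terminal + freight + insurance = 364550.66 + 1284.83 + 77.09 + 676.12 + 7332.73 + 351.10 = 374272.53
Import duty = 374272.53 × 20% = 74854.51
Buyer bears (B): 1284.83 + 77.09 + 676.12 + 7332.73 + 351.10 + 1160.16 + 258.19 + 625.22 = 11765.44
Landed cost (B) = invoice 364550.66 + 11765.44 + duty 74854.51 = 451170.61
Difference = |482033.11 − 451170.61| = 30862.50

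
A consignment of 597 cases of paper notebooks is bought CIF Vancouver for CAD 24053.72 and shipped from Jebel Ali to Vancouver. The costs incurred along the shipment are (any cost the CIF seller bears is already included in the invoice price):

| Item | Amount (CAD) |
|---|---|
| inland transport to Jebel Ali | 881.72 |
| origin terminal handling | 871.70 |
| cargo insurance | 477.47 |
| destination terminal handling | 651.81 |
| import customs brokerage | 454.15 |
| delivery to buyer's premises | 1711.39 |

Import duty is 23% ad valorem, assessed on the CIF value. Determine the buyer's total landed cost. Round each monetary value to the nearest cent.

CIF: the seller pays costs through ocean freight and marine insurance to the destination port.
Already in the invoice (seller's account under CIF): inland to port, origin terminal, insurance — exclude.
The CIF price already equals the CIF value: 24053.72
Import duty = 24053.72 × 23% = 5532.36
Buyer bears: destination terminal 651.81 + brokerage 454.15 + delivery 1711.39 + duty 5532.36 = 8349.71
Landed cost = invoice 24053.72 + 8349.71 = 32403.43

Total landed cost: CAD 32403.43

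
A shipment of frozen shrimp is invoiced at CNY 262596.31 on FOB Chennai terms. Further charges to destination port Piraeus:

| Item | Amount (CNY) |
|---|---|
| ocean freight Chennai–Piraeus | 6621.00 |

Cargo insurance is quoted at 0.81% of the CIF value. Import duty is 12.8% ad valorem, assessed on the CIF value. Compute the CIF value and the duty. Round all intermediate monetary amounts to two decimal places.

Let C be the CIF value. C = FOB price + freight + 0.81% × C
C − 0.81% × C = 262596.31 + 6621.00
0.9919 × C = 269217.31
C = 269217.31 / 0.9919 = 271415.78
Insurance premium = 0.81% × 271415.78 = 2198.47
Import duty = 271415.78 × 12.8% = 34741.22

CIF value: CNY 271415.78; import duty: CNY 34741.22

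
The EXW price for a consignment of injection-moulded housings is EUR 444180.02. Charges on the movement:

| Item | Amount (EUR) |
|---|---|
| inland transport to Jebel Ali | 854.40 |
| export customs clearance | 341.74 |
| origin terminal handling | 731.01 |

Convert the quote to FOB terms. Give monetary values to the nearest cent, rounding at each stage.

From EXW to FOB, the seller additionally bears: inland to port, export clearance, origin terminal.
FOB price = 444180.02 + 854.40 + 341.74 + 731.01 = 446107.17

FOB price: EUR 446107.17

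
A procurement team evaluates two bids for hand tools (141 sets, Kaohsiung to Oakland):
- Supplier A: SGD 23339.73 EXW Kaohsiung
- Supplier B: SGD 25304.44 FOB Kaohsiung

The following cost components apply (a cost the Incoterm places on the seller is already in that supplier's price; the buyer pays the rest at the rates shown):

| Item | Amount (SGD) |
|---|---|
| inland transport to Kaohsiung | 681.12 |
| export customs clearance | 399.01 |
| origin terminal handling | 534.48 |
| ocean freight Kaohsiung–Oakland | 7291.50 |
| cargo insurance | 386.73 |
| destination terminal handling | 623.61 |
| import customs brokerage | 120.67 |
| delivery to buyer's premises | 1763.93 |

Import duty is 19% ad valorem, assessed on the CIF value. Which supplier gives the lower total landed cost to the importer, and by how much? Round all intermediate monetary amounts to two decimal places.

Supplier A is cheaper by SGD 416.62

Supplier A (EXW):
CIF value = EXW price + inland to port + export clearance + origin terminal + freight + insurance = 23339.73 + 681.12 + 399.01 + 534.48 + 7291.50 + 386.73 = 32632.57
Import duty = 32632.57 × 19% = 6200.19
Buyer bears (A): 681.12 + 399.01 + 534.48 + 7291.50 + 386.73 + 623.61 + 120.67 + 1763.93 = 11801.05
Landed cost (A) = invoice 23339.73 + 11801.05 + duty 6200.19 = 41340.97
Supplier B (FOB):
CIF value = FOB price + freight + insurance = 25304.44 + 7291.50 + 386.73 = 32982.67
Import duty = 32982.67 × 19% = 6266.71
Buyer bears (B): 7291.50 + 386.73 + 623.61 + 120.67 + 1763.93 = 10186.44
Landed cost (B) = invoice 25304.44 + 10186.44 + duty 6266.71 = 41757.59
Difference = |41340.97 − 41757.59| = 416.62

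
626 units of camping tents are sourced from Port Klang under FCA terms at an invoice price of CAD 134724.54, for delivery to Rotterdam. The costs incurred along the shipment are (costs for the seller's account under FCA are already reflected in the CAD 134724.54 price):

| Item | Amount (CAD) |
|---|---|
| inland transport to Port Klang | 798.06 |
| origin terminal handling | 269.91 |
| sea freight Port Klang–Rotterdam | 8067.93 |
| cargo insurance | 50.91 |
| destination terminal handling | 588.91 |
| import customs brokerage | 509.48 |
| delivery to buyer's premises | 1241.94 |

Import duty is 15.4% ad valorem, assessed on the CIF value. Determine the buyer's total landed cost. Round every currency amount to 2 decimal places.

Total landed cost: CAD 167493.07

FCA: the seller delivers export-cleared goods to the carrier; the buyer bears costs from that point.
Already in the invoice (seller's account under FCA): inland to port — exclude.
CIF value = FCA price + origin terminal + freight + insurance = 134724.54 + 269.91 + 8067.93 + 50.91 = 143113.29
Import duty = 143113.29 × 15.4% = 22039.45
Buyer bears: origin terminal 269.91 + freight 8067.93 + insurance 50.91 + destination terminal 588.91 + brokerage 509.48 + delivery 1241.94 + duty 22039.45 = 32768.53
Landed cost = invoice 134724.54 + 32768.53 = 167493.07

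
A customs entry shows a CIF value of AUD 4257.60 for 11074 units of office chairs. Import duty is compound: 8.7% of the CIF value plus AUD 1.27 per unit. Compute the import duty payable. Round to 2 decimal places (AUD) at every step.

Ad valorem component: 4257.60 × 8.7% = 370.41
Specific component: 11074 × 1.27 = 14063.98
Import duty = 370.41 + 14063.98 = 14434.39

Import duty: AUD 14434.39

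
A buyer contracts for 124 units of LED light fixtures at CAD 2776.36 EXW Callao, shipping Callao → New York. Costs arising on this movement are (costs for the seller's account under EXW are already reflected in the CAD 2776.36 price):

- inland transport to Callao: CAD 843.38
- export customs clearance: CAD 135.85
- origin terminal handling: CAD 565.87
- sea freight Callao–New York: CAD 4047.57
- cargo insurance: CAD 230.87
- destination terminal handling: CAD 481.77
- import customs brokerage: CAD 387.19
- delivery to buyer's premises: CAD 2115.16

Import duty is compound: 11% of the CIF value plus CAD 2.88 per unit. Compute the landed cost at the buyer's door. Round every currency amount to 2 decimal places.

EXW: the seller makes goods available at their premises; the buyer bears all onward costs.
CIF value = EXW price + inland to port + export clearance + origin terminal + freight + insurance = 2776.36 + 843.38 + 135.85 + 565.87 + 4047.57 + 230.87 = 8599.90
Ad valorem component: 8599.90 × 11% = 945.99
Specific component: 124 × 2.88 = 357.12
Import duty = 945.99 + 357.12 = 1303.11
Buyer bears: inland to port 843.38 + export clearance 135.85 + origin terminal 565.87 + freight 4047.57 + insurance 230.87 + destination terminal 481.77 + brokerage 387.19 + delivery 2115.16 + duty 1303.11 = 10110.77
Landed cost = invoice 2776.36 + 10110.77 = 12887.13

Total landed cost: CAD 12887.13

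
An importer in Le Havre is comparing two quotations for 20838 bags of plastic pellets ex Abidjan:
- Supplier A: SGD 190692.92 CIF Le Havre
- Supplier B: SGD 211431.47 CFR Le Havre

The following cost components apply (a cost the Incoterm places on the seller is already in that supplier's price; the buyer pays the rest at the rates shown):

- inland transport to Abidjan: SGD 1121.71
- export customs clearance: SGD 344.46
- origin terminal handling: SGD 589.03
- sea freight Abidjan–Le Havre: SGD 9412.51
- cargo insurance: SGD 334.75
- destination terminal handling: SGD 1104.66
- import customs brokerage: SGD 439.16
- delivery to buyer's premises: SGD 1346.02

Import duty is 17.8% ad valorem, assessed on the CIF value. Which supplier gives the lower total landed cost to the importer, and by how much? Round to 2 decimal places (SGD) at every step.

Supplier A (CIF):
The CIF price already equals the CIF value: 190692.92
Import duty = 190692.92 × 17.8% = 33943.34
Buyer bears (A): 1104.66 + 439.16 + 1346.02 = 2889.84
Landed cost (A) = invoice 190692.92 + 2889.84 + duty 33943.34 = 227526.10
Supplier B (CFR):
CIF value = CFR price + insurance = 211431.47 + 334.75 = 211766.22
Import duty = 211766.22 × 17.8% = 37694.39
Buyer bears (B): 334.75 + 1104.66 + 439.16 + 1346.02 = 3224.59
Landed cost (B) = invoice 211431.47 + 3224.59 + duty 37694.39 = 252350.45
Difference = |227526.10 − 252350.45| = 24824.35

Supplier A is cheaper by SGD 24824.35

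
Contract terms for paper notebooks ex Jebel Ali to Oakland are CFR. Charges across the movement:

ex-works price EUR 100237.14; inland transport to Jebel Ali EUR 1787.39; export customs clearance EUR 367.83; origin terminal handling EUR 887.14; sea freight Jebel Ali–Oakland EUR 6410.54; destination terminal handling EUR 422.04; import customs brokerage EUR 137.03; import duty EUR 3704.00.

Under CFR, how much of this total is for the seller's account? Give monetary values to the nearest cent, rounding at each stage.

CFR: the seller pays costs through ocean freight to the destination port, but not insurance.
Seller's account: goods 100237.14 + inland to port 1787.39 + export clearance 367.83 + origin terminal 887.14 + freight 6410.54 = 109690.04
Buyer's account: destination terminal 422.04 + brokerage 137.03 + duty 3704.00 = 4263.07

Seller's account: EUR 109690.04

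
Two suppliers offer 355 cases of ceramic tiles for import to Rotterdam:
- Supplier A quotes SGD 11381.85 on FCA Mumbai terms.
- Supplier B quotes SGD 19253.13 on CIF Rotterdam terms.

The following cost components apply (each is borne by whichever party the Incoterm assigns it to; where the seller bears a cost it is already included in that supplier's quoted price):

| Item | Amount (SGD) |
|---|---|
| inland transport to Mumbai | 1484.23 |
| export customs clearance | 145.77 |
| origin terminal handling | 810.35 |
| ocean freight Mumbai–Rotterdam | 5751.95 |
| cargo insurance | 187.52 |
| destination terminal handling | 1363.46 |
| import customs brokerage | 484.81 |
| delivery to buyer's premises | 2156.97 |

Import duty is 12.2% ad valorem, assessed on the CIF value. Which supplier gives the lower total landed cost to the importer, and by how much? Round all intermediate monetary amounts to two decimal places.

Supplier A (FCA):
CIF value = FCA price + origin terminal + freight + insurance = 11381.85 + 810.35 + 5751.95 + 187.52 = 18131.67
Import duty = 18131.67 × 12.2% = 2212.06
Buyer bears (A): 810.35 + 5751.95 + 187.52 + 1363.46 + 484.81 + 2156.97 = 10755.06
Landed cost (A) = invoice 11381.85 + 10755.06 + duty 2212.06 = 24348.97
Supplier B (CIF):
The CIF price already equals the CIF value: 19253.13
Import duty = 19253.13 × 12.2% = 2348.88
Buyer bears (B): 1363.46 + 484.81 + 2156.97 = 4005.24
Landed cost (B) = invoice 19253.13 + 4005.24 + duty 2348.88 = 25607.25
Difference = |24348.97 − 25607.25| = 1258.28

Supplier A is cheaper by SGD 1258.28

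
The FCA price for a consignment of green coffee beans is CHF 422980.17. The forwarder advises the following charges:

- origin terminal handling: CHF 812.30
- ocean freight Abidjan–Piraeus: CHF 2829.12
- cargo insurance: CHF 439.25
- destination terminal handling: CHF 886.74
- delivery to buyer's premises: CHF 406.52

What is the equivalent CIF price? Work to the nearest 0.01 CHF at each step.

CIF price: CHF 427060.84

Not relevant to the conversion: destination terminal, delivery — on the buyer under both terms; not part of either seller's price.
From FCA to CIF, the seller additionally bears: origin terminal, freight, insurance.
CIF price = 422980.17 + 812.30 + 2829.12 + 439.25 = 427060.84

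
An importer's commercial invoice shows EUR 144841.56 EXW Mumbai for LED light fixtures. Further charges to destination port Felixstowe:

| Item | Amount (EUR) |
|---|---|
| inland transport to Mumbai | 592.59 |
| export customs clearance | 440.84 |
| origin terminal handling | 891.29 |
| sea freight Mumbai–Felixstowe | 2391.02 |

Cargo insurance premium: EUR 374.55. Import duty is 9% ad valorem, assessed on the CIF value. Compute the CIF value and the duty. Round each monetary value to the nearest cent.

CIF value: EUR 149531.85; import duty: EUR 13457.87

CIF = EXW price + pre-shipment costs + freight + insurance
CIF = 144841.56 + 592.59 + 440.84 + 891.29 + 2391.02 + 374.55 = 149531.85
Import duty = 149531.85 × 9% = 13457.87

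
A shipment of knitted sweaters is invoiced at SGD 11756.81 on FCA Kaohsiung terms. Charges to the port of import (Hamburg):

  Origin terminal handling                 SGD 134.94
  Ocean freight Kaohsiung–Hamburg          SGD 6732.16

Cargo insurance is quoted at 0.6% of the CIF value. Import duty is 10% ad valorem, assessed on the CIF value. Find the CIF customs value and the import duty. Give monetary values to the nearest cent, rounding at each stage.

Let C be the CIF value. C = FCA price + pre-shipment costs + freight + 0.6% × C
C − 0.6% × C = 11756.81 + 134.94 + 6732.16
0.994 × C = 18623.91
C = 18623.91 / 0.994 = 18736.33
Insurance premium = 0.6% × 18736.33 = 112.42
Import duty = 18736.33 × 10% = 1873.63

CIF value: SGD 18736.33; import duty: SGD 1873.63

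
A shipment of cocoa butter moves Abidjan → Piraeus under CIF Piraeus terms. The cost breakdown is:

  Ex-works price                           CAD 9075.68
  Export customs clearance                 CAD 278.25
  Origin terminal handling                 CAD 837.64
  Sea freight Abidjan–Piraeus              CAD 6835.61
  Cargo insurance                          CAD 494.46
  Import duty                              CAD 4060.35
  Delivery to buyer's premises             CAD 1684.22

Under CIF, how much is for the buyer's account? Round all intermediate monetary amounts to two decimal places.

CIF: the seller pays costs through ocean freight and marine insurance to the destination port.
Seller's account: goods 9075.68 + export clearance 278.25 + origin terminal 837.64 + freight 6835.61 + insurance 494.46 = 17521.64
Buyer's account: duty 4060.35 + delivery 1684.22 = 5744.57

Buyer's account: CAD 5744.57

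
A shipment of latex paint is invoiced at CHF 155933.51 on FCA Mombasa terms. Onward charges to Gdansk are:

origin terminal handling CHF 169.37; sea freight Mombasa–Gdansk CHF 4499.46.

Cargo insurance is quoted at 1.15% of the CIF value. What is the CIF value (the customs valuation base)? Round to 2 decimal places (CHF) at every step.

Let C be the CIF value. C = FCA price + pre-shipment costs + freight + 1.15% × C
C − 1.15% × C = 155933.51 + 169.37 + 4499.46
0.9885 × C = 160602.34
C = 160602.34 / 0.9885 = 162470.75
Insurance premium = 1.15% × 162470.75 = 1868.41

CIF value: CHF 162470.75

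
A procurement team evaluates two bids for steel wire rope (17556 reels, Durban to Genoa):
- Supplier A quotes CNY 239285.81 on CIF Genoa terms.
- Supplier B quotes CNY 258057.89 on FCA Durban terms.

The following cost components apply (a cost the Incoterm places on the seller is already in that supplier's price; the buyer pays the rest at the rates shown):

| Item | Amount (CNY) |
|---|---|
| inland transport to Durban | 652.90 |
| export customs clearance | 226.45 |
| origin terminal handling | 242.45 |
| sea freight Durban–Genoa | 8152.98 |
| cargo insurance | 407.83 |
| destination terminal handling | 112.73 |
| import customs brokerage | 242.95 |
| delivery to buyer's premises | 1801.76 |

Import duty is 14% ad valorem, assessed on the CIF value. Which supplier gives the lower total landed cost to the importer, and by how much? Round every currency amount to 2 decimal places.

Supplier A is cheaper by CNY 31435.89

Supplier A (CIF):
The CIF price already equals the CIF value: 239285.81
Import duty = 239285.81 × 14% = 33500.01
Buyer bears (A): 112.73 + 242.95 + 1801.76 = 2157.44
Landed cost (A) = invoice 239285.81 + 2157.44 + duty 33500.01 = 274943.26
Supplier B (FCA):
CIF value = FCA price + origin terminal + freight + insurance = 258057.89 + 242.45 + 8152.98 + 407.83 = 266861.15
Import duty = 266861.15 × 14% = 37360.56
Buyer bears (B): 242.45 + 8152.98 + 407.83 + 112.73 + 242.95 + 1801.76 = 10960.70
Landed cost (B) = invoice 258057.89 + 10960.70 + duty 37360.56 = 306379.15
Difference = |274943.26 − 306379.15| = 31435.89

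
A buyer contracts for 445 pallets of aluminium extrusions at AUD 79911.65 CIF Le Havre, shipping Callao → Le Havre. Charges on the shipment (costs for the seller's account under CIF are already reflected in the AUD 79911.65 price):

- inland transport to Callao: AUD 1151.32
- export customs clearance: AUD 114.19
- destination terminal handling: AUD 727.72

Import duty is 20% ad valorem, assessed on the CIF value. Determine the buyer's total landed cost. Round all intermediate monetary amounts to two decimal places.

Total landed cost: AUD 96621.70

CIF: the seller pays costs through ocean freight and marine insurance to the destination port.
Already in the invoice (seller's account under CIF): inland to port, export clearance — exclude.
The CIF price already equals the CIF value: 79911.65
Import duty = 79911.65 × 20% = 15982.33
Buyer bears: destination terminal 727.72 + duty 15982.33 = 16710.05
Landed cost = invoice 79911.65 + 16710.05 = 96621.70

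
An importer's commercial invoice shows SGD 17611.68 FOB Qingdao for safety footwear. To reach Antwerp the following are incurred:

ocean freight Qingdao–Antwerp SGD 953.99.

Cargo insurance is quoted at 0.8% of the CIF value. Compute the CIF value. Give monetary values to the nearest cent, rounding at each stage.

Let C be the CIF value. C = FOB price + freight + 0.8% × C
C − 0.8% × C = 17611.68 + 953.99
0.992 × C = 18565.67
C = 18565.67 / 0.992 = 18715.39
Insurance premium = 0.8% × 18715.39 = 149.72

CIF value: SGD 18715.39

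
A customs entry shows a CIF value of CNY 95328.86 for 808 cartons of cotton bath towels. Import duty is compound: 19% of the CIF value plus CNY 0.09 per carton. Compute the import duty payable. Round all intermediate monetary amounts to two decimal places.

Import duty: CNY 18185.20

Ad valorem component: 95328.86 × 19% = 18112.48
Specific component: 808 × 0.09 = 72.72
Import duty = 18112.48 + 72.72 = 18185.20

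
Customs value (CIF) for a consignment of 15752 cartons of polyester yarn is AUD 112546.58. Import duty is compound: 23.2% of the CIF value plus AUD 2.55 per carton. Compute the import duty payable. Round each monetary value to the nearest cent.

Import duty: AUD 66278.41

Ad valorem component: 112546.58 × 23.2% = 26110.81
Specific component: 15752 × 2.55 = 40167.60
Import duty = 26110.81 + 40167.60 = 66278.41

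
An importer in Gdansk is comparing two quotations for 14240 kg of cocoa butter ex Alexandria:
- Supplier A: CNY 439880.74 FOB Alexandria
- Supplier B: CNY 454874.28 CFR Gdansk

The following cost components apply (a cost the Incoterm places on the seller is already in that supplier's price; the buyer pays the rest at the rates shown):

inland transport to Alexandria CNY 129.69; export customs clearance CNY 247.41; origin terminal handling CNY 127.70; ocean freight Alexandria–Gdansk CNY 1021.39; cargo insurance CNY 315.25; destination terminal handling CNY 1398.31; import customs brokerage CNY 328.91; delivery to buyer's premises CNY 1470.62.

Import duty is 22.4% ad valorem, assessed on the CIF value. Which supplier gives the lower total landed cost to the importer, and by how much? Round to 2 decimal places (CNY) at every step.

Supplier A is cheaper by CNY 17101.91

Supplier A (FOB):
CIF value = FOB price + freight + insurance = 439880.74 + 1021.39 + 315.25 = 441217.38
Import duty = 441217.38 × 22.4% = 98832.69
Buyer bears (A): 1021.39 + 315.25 + 1398.31 + 328.91 + 1470.62 = 4534.48
Landed cost (A) = invoice 439880.74 + 4534.48 + duty 98832.69 = 543247.91
Supplier B (CFR):
CIF value = CFR price + insurance = 454874.28 + 315.25 = 455189.53
Import duty = 455189.53 × 22.4% = 101962.45
Buyer bears (B): 315.25 + 1398.31 + 328.91 + 1470.62 = 3513.09
Landed cost (B) = invoice 454874.28 + 3513.09 + duty 101962.45 = 560349.82
Difference = |543247.91 − 560349.82| = 17101.91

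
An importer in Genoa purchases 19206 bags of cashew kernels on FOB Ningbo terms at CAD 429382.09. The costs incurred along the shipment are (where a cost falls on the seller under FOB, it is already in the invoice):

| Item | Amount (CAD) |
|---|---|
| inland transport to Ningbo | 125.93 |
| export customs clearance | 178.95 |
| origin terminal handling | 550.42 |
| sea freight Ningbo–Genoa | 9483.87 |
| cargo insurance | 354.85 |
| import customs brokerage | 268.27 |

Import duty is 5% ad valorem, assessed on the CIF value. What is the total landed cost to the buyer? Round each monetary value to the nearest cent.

FOB: the seller bears costs until goods are on board at the origin port; the buyer bears freight, insurance and all costs thereafter.
Already in the invoice (seller's account under FOB): inland to port, export clearance, origin terminal — exclude.
CIF value = FOB price + freight + insurance = 429382.09 + 9483.87 + 354.85 = 439220.81
Import duty = 439220.81 × 5% = 21961.04
Buyer bears: freight 9483.87 + insurance 354.85 + brokerage 268.27 + duty 21961.04 = 32068.03
Landed cost = invoice 429382.09 + 32068.03 = 461450.12

Total landed cost: CAD 461450.12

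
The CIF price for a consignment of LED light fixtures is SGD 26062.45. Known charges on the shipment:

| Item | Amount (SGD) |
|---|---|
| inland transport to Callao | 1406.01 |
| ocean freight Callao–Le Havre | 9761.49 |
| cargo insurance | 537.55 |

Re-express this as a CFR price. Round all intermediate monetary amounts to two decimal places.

CFR price: SGD 25524.90

Not relevant to the conversion: inland to port, freight — on the seller under both CIF and CFR; already in the CIF price and stays in the CFR price.
From CIF to CFR, the seller no longer bears: insurance.
CFR price = 26062.45 − 537.55 = 25524.90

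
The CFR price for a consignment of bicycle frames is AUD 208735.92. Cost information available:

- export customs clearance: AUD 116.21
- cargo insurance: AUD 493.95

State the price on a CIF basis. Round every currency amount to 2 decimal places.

CIF price: AUD 209229.87

Not relevant to the conversion: export clearance — on the seller under both CFR and CIF; already in the CFR price and stays in the CIF price.
From CFR to CIF, the seller additionally bears: insurance.
CIF price = 208735.92 + 493.95 = 209229.87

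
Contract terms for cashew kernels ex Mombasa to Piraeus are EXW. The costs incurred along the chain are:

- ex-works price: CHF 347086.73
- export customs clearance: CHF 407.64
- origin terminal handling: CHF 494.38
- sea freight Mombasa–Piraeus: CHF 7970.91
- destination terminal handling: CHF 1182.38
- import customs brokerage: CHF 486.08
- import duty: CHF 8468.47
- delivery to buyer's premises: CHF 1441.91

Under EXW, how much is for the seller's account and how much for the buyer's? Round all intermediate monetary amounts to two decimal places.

Seller: CHF 347086.73; buyer: CHF 20451.77

EXW: the seller makes goods available at their premises; the buyer bears all onward costs.
Seller's account: goods 347086.73 = 347086.73
Buyer's account: export clearance 407.64 + origin terminal 494.38 + freight 7970.91 + destination terminal 1182.38 + brokerage 486.08 + duty 8468.47 + delivery 1441.91 = 20451.77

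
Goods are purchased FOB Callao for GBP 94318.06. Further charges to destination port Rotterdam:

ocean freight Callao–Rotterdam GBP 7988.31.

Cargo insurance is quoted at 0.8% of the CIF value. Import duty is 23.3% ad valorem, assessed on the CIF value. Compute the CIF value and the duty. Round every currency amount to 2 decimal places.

CIF value: GBP 103131.42; import duty: GBP 24029.62

Let C be the CIF value. C = FOB price + freight + 0.8% × C
C − 0.8% × C = 94318.06 + 7988.31
0.992 × C = 102306.37
C = 102306.37 / 0.992 = 103131.42
Insurance premium = 0.8% × 103131.42 = 825.05
Import duty = 103131.42 × 23.3% = 24029.62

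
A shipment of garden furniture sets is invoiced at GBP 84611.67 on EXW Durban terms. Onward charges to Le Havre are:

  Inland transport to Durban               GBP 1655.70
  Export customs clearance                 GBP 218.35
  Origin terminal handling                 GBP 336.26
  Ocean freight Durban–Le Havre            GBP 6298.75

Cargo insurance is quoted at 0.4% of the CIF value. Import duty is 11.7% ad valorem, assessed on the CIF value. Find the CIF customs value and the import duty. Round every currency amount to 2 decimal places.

CIF value: GBP 93494.71; import duty: GBP 10938.88

Let C be the CIF value. C = EXW price + pre-shipment costs + freight + 0.4% × C
C − 0.4% × C = 84611.67 + 1655.70 + 218.35 + 336.26 + 6298.75
0.996 × C = 93120.73
C = 93120.73 / 0.996 = 93494.71
Insurance premium = 0.4% × 93494.71 = 373.98
Import duty = 93494.71 × 11.7% = 10938.88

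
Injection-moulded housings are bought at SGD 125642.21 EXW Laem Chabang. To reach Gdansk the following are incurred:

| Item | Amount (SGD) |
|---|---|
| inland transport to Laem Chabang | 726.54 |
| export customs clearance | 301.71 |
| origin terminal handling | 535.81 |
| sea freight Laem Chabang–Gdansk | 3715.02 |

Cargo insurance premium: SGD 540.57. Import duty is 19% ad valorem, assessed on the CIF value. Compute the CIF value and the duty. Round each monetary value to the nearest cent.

CIF value: SGD 131461.86; import duty: SGD 24977.75

CIF = EXW price + pre-shipment costs + freight + insurance
CIF = 125642.21 + 726.54 + 301.71 + 535.81 + 3715.02 + 540.57 = 131461.86
Import duty = 131461.86 × 19% = 24977.75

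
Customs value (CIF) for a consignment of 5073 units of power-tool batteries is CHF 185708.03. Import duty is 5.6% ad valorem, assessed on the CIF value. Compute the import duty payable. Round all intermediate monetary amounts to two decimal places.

Import duty: CHF 10399.65

Import duty = 185708.03 × 5.6% = 10399.65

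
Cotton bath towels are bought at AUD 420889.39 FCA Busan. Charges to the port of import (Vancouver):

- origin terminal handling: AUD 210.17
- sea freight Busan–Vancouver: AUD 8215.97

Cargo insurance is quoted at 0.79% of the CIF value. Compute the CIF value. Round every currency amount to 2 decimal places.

CIF value: AUD 432734.13

Let C be the CIF value. C = FCA price + pre-shipment costs + freight + 0.79% × C
C − 0.79% × C = 420889.39 + 210.17 + 8215.97
0.9921 × C = 429315.53
C = 429315.53 / 0.9921 = 432734.13
Insurance premium = 0.79% × 432734.13 = 3418.60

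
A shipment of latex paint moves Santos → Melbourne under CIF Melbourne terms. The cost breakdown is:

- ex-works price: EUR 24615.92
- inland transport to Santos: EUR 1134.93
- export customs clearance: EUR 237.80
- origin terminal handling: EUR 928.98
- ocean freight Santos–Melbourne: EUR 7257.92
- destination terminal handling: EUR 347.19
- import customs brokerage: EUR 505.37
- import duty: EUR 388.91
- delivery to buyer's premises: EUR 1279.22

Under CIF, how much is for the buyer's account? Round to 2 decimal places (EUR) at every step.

Buyer's account: EUR 2520.69

CIF: the seller pays costs through ocean freight and marine insurance to the destination port.
Seller's account: goods 24615.92 + inland to port 1134.93 + export clearance 237.80 + origin terminal 928.98 + freight 7257.92 = 34175.55
Buyer's account: destination terminal 347.19 + brokerage 505.37 + duty 388.91 + delivery 1279.22 = 2520.69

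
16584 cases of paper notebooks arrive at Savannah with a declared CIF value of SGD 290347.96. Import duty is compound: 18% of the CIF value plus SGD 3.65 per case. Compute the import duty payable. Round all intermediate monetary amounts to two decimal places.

Import duty: SGD 112794.23

Ad valorem component: 290347.96 × 18% = 52262.63
Specific component: 16584 × 3.65 = 60531.60
Import duty = 52262.63 + 60531.60 = 112794.23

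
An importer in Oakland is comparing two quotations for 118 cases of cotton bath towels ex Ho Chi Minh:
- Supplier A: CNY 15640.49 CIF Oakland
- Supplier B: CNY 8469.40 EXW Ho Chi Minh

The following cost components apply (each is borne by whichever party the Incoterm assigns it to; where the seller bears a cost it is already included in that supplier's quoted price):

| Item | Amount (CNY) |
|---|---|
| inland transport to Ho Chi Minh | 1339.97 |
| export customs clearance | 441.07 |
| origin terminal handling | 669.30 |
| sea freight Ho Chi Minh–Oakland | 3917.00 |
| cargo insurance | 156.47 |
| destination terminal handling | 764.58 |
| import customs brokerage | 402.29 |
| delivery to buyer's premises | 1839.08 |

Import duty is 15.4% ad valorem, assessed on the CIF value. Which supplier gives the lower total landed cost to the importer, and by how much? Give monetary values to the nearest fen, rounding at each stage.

Supplier B is cheaper by CNY 746.97

Supplier A (CIF):
The CIF price already equals the CIF value: 15640.49
Import duty = 15640.49 × 15.4% = 2408.64
Buyer bears (A): 764.58 + 402.29 + 1839.08 = 3005.95
Landed cost (A) = invoice 15640.49 + 3005.95 + duty 2408.64 = 21055.08
Supplier B (EXW):
CIF value = EXW price + inland to port + export clearance + origin terminal + freight + insurance = 8469.40 + 1339.97 + 441.07 + 669.30 + 3917.00 + 156.47 = 14993.21
Import duty = 14993.21 × 15.4% = 2308.95
Buyer bears (B): 1339.97 + 441.07 + 669.30 + 3917.00 + 156.47 + 764.58 + 402.29 + 1839.08 = 9529.76
Landed cost (B) = invoice 8469.40 + 9529.76 + duty 2308.95 = 20308.11
Difference = |21055.08 − 20308.11| = 746.97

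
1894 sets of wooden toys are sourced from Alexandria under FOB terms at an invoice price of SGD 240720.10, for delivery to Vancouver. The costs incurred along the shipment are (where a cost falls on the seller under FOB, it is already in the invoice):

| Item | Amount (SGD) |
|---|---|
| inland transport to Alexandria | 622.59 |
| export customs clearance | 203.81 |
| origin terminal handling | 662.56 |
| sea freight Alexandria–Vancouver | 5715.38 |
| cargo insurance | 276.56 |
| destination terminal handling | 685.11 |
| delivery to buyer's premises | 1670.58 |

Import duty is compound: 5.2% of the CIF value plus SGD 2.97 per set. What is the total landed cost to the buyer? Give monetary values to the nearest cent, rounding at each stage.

Total landed cost: SGD 267521.94

FOB: the seller bears costs until goods are on board at the origin port; the buyer bears freight, insurance and all costs thereafter.
Already in the invoice (seller's account under FOB): inland to port, export clearance, origin terminal — exclude.
CIF value = FOB price + freight + insurance = 240720.10 + 5715.38 + 276.56 = 246712.04
Ad valorem component: 246712.04 × 5.2% = 12829.03
Specific component: 1894 × 2.97 = 5625.18
Import duty = 12829.03 + 5625.18 = 18454.21
Buyer bears: freight 5715.38 + insurance 276.56 + destination terminal 685.11 + delivery 1670.58 + duty 18454.21 = 26801.84
Landed cost = invoice 240720.10 + 26801.84 = 267521.94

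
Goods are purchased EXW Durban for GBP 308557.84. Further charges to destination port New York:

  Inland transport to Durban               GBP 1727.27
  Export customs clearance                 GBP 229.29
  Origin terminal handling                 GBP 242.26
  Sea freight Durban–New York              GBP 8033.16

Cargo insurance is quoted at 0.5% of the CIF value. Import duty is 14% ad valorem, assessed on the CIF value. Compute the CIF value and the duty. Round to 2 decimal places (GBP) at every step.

Let C be the CIF value. C = EXW price + pre-shipment costs + freight + 0.5% × C
C − 0.5% × C = 308557.84 + 1727.27 + 229.29 + 242.26 + 8033.16
0.995 × C = 318789.82
C = 318789.82 / 0.995 = 320391.78
Insurance premium = 0.5% × 320391.78 = 1601.96
Import duty = 320391.78 × 14% = 44854.85

CIF value: GBP 320391.78; import duty: GBP 44854.85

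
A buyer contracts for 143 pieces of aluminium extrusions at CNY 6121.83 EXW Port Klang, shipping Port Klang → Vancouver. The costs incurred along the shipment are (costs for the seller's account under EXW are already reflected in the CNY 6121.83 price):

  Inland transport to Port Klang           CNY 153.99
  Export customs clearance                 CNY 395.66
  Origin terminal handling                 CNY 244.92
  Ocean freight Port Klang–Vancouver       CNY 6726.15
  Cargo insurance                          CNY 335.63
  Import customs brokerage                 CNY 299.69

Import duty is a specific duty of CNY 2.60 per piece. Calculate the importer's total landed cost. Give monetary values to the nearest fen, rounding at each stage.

Total landed cost: CNY 14649.67

EXW: the seller makes goods available at their premises; the buyer bears all onward costs.
CIF value = EXW price + inland to port + export clearance + origin terminal + freight + insurance = 6121.83 + 153.99 + 395.66 + 244.92 + 6726.15 + 335.63 = 13978.18
Import duty = 143 × 2.60 = 371.80
Buyer bears: inland to port 153.99 + export clearance 395.66 + origin terminal 244.92 + freight 6726.15 + insurance 335.63 + brokerage 299.69 + duty 371.80 = 8527.84
Landed cost = invoice 6121.83 + 8527.84 = 14649.67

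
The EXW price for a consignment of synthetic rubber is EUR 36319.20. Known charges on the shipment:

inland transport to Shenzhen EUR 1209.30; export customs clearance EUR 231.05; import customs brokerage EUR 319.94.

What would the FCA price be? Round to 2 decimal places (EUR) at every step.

Not relevant to the conversion: brokerage — on the buyer under both terms; not part of either seller's price.
From EXW to FCA, the seller additionally bears: inland to port, export clearance.
FCA price = 36319.20 + 1209.30 + 231.05 = 37759.55

FCA price: EUR 37759.55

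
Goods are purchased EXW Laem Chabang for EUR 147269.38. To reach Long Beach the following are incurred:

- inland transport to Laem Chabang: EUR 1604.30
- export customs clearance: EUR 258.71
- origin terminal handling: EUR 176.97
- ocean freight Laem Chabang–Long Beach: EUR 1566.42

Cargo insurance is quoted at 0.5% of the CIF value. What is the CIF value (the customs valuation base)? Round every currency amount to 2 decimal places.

Let C be the CIF value. C = EXW price + pre-shipment costs + freight + 0.5% × C
C − 0.5% × C = 147269.38 + 1604.30 + 258.71 + 176.97 + 1566.42
0.995 × C = 150875.78
C = 150875.78 / 0.995 = 151633.95
Insurance premium = 0.5% × 151633.95 = 758.17

CIF value: EUR 151633.95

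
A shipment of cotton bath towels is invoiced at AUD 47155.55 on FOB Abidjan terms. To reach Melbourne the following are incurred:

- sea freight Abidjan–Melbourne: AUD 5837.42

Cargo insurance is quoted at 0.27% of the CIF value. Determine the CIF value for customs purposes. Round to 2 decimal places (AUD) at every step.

Let C be the CIF value. C = FOB price + freight + 0.27% × C
C − 0.27% × C = 47155.55 + 5837.42
0.9973 × C = 52992.97
C = 52992.97 / 0.9973 = 53136.44
Insurance premium = 0.27% × 53136.44 = 143.47

CIF value: AUD 53136.44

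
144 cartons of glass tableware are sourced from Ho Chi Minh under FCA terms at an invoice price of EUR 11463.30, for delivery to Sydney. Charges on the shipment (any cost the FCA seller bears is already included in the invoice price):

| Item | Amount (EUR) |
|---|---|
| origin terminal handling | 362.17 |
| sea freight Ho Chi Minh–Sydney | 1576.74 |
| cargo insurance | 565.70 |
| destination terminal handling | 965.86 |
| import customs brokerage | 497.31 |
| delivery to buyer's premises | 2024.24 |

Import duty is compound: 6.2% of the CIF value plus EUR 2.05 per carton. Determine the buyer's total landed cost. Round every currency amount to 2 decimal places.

FCA: the seller delivers export-cleared goods to the carrier; the buyer bears costs from that point.
CIF value = FCA price + origin terminal + freight + insurance = 11463.30 + 362.17 + 1576.74 + 565.70 = 13967.91
Ad valorem component: 13967.91 × 6.2% = 866.01
Specific component: 144 × 2.05 = 295.20
Import duty = 866.01 + 295.20 = 1161.21
Buyer bears: origin terminal 362.17 + freight 1576.74 + insurance 565.70 + destination terminal 965.86 + brokerage 497.31 + delivery 2024.24 + duty 1161.21 = 7153.23
Landed cost = invoice 11463.30 + 7153.23 = 18616.53

Total landed cost: EUR 18616.53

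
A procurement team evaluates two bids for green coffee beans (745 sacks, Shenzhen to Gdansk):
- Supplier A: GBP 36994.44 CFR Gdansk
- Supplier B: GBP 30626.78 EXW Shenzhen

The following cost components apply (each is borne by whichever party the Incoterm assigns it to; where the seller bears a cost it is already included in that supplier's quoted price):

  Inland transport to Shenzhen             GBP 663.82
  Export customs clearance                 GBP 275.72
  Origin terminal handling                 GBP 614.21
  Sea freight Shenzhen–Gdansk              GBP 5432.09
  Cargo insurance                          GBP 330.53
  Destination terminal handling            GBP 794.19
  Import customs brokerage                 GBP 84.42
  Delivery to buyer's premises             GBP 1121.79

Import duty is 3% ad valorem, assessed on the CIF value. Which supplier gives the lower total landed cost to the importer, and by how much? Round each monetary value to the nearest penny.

Supplier A (CFR):
CIF value = CFR price + insurance = 36994.44 + 330.53 = 37324.97
Import duty = 37324.97 × 3% = 1119.75
Buyer bears (A): 330.53 + 794.19 + 84.42 + 1121.79 = 2330.93
Landed cost (A) = invoice 36994.44 + 2330.93 + duty 1119.75 = 40445.12
Supplier B (EXW):
CIF value = EXW price + inland to port + export clearance + origin terminal + freight + insurance = 30626.78 + 663.82 + 275.72 + 614.21 + 5432.09 + 330.53 = 37943.15
Import duty = 37943.15 × 3% = 1138.29
Buyer bears (B): 663.82 + 275.72 + 614.21 + 5432.09 + 330.53 + 794.19 + 84.42 + 1121.79 = 9316.77
Landed cost (B) = invoice 30626.78 + 9316.77 + duty 1138.29 = 41081.84
Difference = |40445.12 − 41081.84| = 636.72

Supplier A is cheaper by GBP 636.72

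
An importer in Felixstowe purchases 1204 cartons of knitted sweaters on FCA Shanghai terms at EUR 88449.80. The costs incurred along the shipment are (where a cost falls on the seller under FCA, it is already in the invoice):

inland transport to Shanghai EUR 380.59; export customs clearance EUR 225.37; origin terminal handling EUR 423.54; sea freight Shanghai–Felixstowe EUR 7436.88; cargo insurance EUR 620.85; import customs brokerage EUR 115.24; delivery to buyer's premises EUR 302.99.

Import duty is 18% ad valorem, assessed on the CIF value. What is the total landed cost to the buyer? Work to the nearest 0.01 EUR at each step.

FCA: the seller delivers export-cleared goods to the carrier; the buyer bears costs from that point.
Already in the invoice (seller's account under FCA): inland to port, export clearance — exclude.
CIF value = FCA price + origin terminal + freight + insurance = 88449.80 + 423.54 + 7436.88 + 620.85 = 96931.07
Import duty = 96931.07 × 18% = 17447.59
Buyer bears: origin terminal 423.54 + freight 7436.88 + insurance 620.85 + brokerage 115.24 + delivery 302.99 + duty 17447.59 = 26347.09
Landed cost = invoice 88449.80 + 26347.09 = 114796.89

Total landed cost: EUR 114796.89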